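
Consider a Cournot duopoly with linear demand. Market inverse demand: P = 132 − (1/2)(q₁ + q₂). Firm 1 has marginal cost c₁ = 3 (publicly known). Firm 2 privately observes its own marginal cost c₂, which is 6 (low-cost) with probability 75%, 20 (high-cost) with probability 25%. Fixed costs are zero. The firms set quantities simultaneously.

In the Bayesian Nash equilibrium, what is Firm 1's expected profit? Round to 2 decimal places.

Type-c best response for Firm 2: q₂(c) = (132 − c) − q₁/2.
Firm 1 maximizes expected profit; its first-order condition is 132 − q₁ − (1/2)E[q₂] − 3 = 0.
Substituting E[q₂] and solving: E[c₂] = 9.5, so q₁ = (132 − 2·3 + 9.5)/(3/2) = 90.3333.
E[P] = 132 − (1/2)·(q₁ + E[q₂]) = 48.1667; Firm 1's expected profit = (E[P] − 3)·q₁ = (48.1667 − 3)·90.3333 = 4080.06.

4080.06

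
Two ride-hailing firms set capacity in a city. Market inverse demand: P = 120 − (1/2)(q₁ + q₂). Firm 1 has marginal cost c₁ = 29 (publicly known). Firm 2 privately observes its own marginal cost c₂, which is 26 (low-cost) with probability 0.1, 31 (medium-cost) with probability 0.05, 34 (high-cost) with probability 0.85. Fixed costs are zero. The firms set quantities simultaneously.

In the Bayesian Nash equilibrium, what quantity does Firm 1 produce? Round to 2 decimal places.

Type-c best response for Firm 2: q₂(c) = (120 − c) − q₁/2.
Firm 1 maximizes expected profit; its first-order condition is 120 − q₁ − (1/2)E[q₂] − 29 = 0.
Substituting E[q₂] and solving: E[c₂] = 33.05, so q₁ = (120 − 2·29 + 33.05)/(3/2) = 63.3667.

63.37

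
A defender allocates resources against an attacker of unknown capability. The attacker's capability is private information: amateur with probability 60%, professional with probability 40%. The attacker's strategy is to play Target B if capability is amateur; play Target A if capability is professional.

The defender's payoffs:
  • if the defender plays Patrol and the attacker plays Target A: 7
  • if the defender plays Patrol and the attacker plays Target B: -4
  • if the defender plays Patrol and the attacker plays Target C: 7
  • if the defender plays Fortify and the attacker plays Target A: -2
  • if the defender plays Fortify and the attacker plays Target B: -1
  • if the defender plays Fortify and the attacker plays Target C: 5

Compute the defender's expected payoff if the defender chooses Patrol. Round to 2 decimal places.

E[Patrol] = 0.6·(-4) + 0.4·7 = (-2.4) + 2.8 = 0.4

0.40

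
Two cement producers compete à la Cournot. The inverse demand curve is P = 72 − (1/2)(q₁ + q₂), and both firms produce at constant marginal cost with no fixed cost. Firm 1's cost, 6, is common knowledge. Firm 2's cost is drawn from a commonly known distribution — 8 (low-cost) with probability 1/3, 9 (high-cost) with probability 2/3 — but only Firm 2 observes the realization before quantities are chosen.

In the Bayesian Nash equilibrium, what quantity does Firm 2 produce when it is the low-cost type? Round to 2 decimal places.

41.11

Type-c best response for Firm 2: q₂(c) = (72 − c) − q₁/2.
Firm 1 maximizes expected profit; its first-order condition is 72 − q₁ − (1/2)E[q₂] − 6 = 0.
Substituting E[q₂] and solving: E[c₂] = 8.66667, so q₁ = (72 − 2·6 + 8.66667)/(3/2) = 45.7778.
q₂(low-cost) = (72 − 8 − (1/2)·45.7778) = 41.1111.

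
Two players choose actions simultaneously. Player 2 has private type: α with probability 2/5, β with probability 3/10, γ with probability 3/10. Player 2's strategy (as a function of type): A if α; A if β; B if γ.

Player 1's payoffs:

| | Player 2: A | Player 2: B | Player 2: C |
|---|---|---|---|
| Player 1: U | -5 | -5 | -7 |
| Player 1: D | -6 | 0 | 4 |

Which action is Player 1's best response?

E[U] = 2/5·(-5) + 3/10·(-5) + 3/10·(-5) = -5
E[D] = 2/5·(-6) + 3/10·(-6) + 3/10·(0) = -21/5
Best response: D (-21/5 is the largest).

D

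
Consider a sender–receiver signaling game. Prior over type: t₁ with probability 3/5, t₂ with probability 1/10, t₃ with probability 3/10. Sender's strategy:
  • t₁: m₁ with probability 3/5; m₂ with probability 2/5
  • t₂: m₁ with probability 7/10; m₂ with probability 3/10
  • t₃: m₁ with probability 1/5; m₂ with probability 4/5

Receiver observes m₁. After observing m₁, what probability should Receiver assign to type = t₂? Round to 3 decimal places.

P(m₁) = (3/5)·(3/5) + (1/10)·(7/10) + (3/10)·(1/5) = 49/100
P(t₂ | m₁) = ((1/10)·(7/10)) / (49/100) = (7/100) / (49/100) = 1/7

0.143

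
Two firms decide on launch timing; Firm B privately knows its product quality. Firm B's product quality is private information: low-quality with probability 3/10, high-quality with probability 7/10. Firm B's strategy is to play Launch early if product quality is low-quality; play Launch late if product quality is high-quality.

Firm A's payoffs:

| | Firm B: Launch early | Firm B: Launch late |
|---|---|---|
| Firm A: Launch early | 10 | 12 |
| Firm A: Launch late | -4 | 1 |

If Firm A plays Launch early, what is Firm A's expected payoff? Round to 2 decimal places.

11.40

E[Launch early] = 3/10·10 + 7/10·12 = 3 + 42/5 = 57/5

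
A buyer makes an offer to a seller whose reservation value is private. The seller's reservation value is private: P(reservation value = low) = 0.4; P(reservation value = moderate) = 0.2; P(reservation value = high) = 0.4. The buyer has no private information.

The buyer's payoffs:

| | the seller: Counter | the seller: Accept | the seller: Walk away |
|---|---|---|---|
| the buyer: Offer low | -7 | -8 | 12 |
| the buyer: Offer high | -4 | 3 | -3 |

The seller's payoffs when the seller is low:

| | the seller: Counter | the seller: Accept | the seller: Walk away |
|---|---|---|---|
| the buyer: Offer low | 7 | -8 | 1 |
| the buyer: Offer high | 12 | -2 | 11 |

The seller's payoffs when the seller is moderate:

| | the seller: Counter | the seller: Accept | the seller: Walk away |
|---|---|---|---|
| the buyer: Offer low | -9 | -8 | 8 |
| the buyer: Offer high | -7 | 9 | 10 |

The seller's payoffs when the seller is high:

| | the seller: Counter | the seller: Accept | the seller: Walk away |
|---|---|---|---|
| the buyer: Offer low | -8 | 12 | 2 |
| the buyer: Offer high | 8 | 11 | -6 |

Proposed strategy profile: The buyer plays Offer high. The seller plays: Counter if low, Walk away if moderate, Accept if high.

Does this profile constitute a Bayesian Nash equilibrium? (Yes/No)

The buyer plays Offer high: E[Offer high] = 0.4·(-4) + 0.2·(-3) + 0.4·(3) = -1; E[Offer low] = -3.6. Best-responding. ✓
The seller (reservation value low), facing Offer high: Counter gives 12, Accept gives -2, Walk away gives 11. Proposed Counter is best. ✓
The seller (reservation value moderate), facing Offer high: Counter gives -7, Accept gives 9, Walk away gives 10. Proposed Walk away is best. ✓
The seller (reservation value high), facing Offer high: Counter gives 8, Accept gives 11, Walk away gives -6. Proposed Accept is best. ✓

Yes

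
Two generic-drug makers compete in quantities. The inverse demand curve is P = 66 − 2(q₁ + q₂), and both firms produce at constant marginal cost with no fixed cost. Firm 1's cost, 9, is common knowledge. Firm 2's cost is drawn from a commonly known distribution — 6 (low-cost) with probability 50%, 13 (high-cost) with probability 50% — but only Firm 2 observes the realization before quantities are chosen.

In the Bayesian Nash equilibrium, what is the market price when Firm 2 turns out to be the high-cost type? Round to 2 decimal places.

29.92

Each type of Firm 2 best-responds to q₁; Firm 1 best-responds to the expected q₂ over Firm 2's types.
Firm 2 with cost c maximizes (66 − 2(q₁+q₂) − c)·q₂, giving q₂(c) = (66 − c − 2q₁)/4.
E[c₂] = 0.5·6 + 0.5·13 = 9.5
Firm 1's FOC against E[q₂] yields q₁ = (66 − 2·9 + E[c₂])/6 = (66 − 18 + 9.5)/6 = 9.58333.
q₂(high-cost) = 8.45833, so P = 66 − 2·(9.58333 + 8.45833) = 29.9167.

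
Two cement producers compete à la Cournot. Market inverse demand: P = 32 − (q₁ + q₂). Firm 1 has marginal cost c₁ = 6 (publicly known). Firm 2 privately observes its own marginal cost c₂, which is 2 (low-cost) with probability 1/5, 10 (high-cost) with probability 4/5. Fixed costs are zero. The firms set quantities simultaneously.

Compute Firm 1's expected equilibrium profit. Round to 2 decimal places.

Each type of Firm 2 best-responds to q₁; Firm 1 best-responds to the expected q₂ over Firm 2's types.
Firm 2 with cost c maximizes (32 − (q₁+q₂) − c)·q₂, giving q₂(c) = (32 − c − q₁)/2.
E[c₂] = 1/5·2 + 4/5·10 = 8.4
Firm 1's FOC against E[q₂] yields q₁ = (32 − 2·6 + E[c₂])/3 = (32 − 12 + 8.4)/3 = 9.46667.
E[P] = 32 − (q₁ + E[q₂]) = 15.4667; Firm 1's expected profit = (E[P] − 6)·q₁ = (15.4667 − 6)·9.46667 = 89.6178.

89.62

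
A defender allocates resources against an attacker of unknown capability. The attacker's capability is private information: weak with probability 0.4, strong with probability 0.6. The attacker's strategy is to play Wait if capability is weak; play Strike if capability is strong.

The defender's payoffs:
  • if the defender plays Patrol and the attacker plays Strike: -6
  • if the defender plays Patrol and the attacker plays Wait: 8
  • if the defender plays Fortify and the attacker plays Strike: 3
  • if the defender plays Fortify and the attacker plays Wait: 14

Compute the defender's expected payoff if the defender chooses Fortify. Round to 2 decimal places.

7.40

E[Fortify] = 0.4·14 + 0.6·3 = 5.6 + 1.8 = 7.4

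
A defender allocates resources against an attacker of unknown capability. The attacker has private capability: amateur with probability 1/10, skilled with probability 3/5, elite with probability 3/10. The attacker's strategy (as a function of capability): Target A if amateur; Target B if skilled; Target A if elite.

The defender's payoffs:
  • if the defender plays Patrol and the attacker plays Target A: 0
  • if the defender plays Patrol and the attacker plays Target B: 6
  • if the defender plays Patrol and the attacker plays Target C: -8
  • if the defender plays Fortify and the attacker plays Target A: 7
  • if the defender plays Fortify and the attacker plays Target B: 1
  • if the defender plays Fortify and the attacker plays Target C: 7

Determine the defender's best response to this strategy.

E[Patrol] = 1/10·(0) + 3/5·(6) + 3/10·(0) = 18/5
E[Fortify] = 1/10·(7) + 3/5·(1) + 3/10·(7) = 17/5
Best response: Patrol (18/5 is the largest).

Patrol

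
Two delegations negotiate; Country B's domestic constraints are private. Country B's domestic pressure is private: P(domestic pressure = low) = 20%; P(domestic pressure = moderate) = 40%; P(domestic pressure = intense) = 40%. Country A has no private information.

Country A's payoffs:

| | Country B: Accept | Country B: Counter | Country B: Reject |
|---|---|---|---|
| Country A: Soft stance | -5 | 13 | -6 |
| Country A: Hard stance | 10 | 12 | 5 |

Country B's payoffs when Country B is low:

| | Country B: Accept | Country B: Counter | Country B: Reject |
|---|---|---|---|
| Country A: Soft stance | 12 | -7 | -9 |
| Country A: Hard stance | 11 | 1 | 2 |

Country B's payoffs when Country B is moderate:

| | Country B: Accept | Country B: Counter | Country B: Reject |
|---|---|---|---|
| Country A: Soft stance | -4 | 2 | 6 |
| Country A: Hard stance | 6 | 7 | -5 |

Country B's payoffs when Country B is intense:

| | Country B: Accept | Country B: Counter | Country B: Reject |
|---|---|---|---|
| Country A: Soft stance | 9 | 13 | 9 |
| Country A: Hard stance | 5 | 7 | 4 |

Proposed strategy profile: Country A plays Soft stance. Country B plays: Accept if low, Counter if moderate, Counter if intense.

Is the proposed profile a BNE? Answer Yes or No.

No

Country A plays Soft stance: E[Soft stance] = 0.2·(-5) + 0.4·(13) + 0.4·(13) = 9.4; E[Hard stance] = 11.6. Not best-responding. ✗
Country B (domestic pressure low), facing Soft stance: Accept gives 12, Counter gives -7, Reject gives -9. Proposed Accept is best. ✓
Country B (domestic pressure moderate), facing Soft stance: Accept gives -4, Counter gives 2, Reject gives 6. Proposed Counter is not best — profitable deviation exists. ✗
Country B (domestic pressure intense), facing Soft stance: Accept gives 9, Counter gives 13, Reject gives 9. Proposed Counter is best. ✓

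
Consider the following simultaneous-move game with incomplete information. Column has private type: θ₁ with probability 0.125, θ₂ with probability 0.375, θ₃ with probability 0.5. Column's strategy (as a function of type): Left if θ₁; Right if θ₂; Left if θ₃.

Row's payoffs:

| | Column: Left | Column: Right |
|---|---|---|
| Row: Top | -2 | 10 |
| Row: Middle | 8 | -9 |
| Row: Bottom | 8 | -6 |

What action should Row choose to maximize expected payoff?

Bottom

E[Top] = 0.125·(-2) + 0.375·(10) + 0.5·(-2) = 2.5
E[Middle] = 0.125·(8) + 0.375·(-9) + 0.5·(8) = 1.625
E[Bottom] = 0.125·(8) + 0.375·(-6) + 0.5·(8) = 2.75
Best response: Bottom (2.75 is the largest).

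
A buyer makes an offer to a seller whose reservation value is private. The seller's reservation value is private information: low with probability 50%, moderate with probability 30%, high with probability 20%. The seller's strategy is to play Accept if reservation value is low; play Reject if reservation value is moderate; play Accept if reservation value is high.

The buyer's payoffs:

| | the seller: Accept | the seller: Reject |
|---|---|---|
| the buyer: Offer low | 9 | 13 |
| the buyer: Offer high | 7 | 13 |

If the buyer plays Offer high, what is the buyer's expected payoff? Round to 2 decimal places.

8.80

E[Offer high] = 0.5·7 + 0.3·13 + 0.2·7 = 3.5 + 3.9 + 1.4 = 8.8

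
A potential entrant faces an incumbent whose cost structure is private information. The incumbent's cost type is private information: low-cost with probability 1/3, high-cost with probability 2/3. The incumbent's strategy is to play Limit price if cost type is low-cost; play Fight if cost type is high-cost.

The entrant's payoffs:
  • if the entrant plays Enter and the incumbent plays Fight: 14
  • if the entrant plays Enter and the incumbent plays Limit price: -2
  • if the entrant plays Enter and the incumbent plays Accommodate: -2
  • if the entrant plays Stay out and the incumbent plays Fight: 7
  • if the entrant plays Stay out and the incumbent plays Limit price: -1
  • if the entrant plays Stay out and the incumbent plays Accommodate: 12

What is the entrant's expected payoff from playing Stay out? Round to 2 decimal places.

4.33

E[Stay out] = 1/3·(-1) + 2/3·7 = (-1/3) + 14/3 = 13/3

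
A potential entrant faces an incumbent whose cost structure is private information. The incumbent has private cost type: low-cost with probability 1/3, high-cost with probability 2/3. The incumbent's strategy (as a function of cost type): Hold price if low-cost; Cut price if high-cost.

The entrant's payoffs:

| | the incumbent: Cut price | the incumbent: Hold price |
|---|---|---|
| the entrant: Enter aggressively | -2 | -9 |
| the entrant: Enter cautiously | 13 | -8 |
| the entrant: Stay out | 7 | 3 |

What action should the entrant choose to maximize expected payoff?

E[Enter aggressively] = 1/3·(-9) + 2/3·(-2) = -13/3
E[Enter cautiously] = 1/3·(-8) + 2/3·(13) = 6
E[Stay out] = 1/3·(3) + 2/3·(7) = 17/3
Best response: Enter cautiously (6 is the largest).

Enter cautiously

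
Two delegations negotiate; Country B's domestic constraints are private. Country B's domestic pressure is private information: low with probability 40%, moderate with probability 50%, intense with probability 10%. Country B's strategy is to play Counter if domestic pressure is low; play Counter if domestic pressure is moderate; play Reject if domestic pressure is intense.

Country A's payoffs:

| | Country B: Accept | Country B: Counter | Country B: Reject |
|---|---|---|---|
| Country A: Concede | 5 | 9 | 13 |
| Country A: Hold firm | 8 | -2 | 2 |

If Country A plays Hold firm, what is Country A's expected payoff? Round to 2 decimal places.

E[Hold firm] = 0.4·(-2) + 0.5·(-2) + 0.1·2 = (-0.8) + (-1) + 0.2 = -1.6

-1.60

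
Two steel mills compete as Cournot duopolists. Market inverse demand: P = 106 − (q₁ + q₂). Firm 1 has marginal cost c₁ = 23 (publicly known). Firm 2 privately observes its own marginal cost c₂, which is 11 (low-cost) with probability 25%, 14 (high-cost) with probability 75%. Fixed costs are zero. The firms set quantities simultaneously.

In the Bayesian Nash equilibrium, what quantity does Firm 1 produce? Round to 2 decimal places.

24.42

Type-c best response for Firm 2: q₂(c) = (106 − c)/2 − q₁/2.
Firm 1 maximizes expected profit; its first-order condition is 106 − 2q₁ − E[q₂] − 23 = 0.
Substituting E[q₂] and solving: E[c₂] = 13.25, so q₁ = (106 − 2·23 + 13.25)/3 = 24.4167.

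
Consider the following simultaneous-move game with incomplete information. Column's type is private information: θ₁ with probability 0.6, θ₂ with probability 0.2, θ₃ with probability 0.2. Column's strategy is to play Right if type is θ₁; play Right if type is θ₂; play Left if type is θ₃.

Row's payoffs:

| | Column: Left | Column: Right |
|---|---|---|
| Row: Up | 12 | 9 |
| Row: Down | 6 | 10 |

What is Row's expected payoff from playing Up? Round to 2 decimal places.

9.60

Take the expectation over Column's type, weighting each type's action by its prior probability.
E[Up] = 0.6·9 + 0.2·9 + 0.2·12 = 5.4 + 1.8 + 2.4 = 9.6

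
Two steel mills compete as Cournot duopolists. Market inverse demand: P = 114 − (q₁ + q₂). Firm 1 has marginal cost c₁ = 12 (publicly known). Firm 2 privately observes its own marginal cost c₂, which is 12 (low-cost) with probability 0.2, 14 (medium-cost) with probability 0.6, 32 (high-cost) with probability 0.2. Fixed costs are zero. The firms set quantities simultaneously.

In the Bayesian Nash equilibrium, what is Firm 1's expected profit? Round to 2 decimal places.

Firm 2 with cost c maximizes (114 − (q₁+q₂) − c)·q₂, giving q₂(c) = (114 − c − q₁)/2.
E[c₂] = 0.2·12 + 0.6·14 + 0.2·32 = 17.2
Firm 1's FOC against E[q₂] yields q₁ = (114 − 2·12 + E[c₂])/3 = (114 − 24 + 17.2)/3 = 35.7333.
E[P] = 114 − (q₁ + E[q₂]) = 47.7333; Firm 1's expected profit = (E[P] − 12)·q₁ = (47.7333 − 12)·35.7333 = 1276.87.

1276.87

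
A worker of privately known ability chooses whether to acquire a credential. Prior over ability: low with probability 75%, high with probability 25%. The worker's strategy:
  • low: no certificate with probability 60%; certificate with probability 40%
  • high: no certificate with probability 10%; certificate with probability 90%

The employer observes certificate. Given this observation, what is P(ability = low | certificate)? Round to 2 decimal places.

Apply Bayes' rule using the sender's strategy as the likelihood.
P(certificate) = 0.75·0.4 + 0.25·0.9 = 0.525
P(low | certificate) = (0.75·0.4) / 0.525 = 0.3 / 0.525 = 0.571429

0.57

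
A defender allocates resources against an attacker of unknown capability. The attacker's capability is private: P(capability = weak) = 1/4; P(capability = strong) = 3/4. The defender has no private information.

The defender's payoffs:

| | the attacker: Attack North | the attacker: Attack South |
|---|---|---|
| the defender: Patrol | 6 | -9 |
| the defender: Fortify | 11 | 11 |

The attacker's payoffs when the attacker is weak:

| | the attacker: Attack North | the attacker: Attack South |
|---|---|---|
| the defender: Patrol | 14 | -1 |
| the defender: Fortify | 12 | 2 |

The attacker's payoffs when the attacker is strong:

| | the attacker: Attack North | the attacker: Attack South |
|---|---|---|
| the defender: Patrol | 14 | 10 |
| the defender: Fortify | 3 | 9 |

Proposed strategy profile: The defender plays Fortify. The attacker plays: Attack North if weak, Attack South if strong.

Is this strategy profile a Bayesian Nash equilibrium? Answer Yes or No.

The defender plays Fortify: E[Fortify] = 1/4·(11) + 3/4·(11) = 11; E[Patrol] = -21/4. Best-responding. ✓
The attacker (capability weak), facing Fortify: Attack North gives 12, Attack South gives 2. Proposed Attack North is best. ✓
The attacker (capability strong), facing Fortify: Attack North gives 3, Attack South gives 9. Proposed Attack South is best. ✓

Yes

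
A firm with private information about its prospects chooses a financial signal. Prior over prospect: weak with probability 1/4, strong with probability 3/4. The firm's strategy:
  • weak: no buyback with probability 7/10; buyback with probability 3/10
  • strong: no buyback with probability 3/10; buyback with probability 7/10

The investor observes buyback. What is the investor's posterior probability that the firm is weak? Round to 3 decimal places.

0.125

P(buyback) = (1/4)·(3/10) + (3/4)·(7/10) = 3/5
P(weak | buyback) = ((1/4)·(3/10)) / (3/5) = (3/40) / (3/5) = 1/8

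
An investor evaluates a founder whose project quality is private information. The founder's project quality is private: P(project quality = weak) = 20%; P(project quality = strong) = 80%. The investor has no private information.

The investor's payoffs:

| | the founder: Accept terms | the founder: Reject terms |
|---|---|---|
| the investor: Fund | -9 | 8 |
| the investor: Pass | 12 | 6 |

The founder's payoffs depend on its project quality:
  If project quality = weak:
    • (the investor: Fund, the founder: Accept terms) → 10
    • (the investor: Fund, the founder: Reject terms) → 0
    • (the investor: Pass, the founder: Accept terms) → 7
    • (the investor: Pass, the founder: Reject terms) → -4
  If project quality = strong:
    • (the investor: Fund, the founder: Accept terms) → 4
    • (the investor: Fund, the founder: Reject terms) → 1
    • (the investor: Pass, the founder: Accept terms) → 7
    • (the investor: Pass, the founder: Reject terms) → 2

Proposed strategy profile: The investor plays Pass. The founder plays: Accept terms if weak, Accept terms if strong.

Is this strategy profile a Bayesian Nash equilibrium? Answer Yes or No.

Yes

The investor plays Pass: E[Pass] = 0.2·(12) + 0.8·(12) = 12; E[Fund] = -9. Best-responding. ✓
The founder (project quality weak), facing Pass: Accept terms gives 7, Reject terms gives -4. Proposed Accept terms is best. ✓
The founder (project quality strong), facing Pass: Accept terms gives 7, Reject terms gives 2. Proposed Accept terms is best. ✓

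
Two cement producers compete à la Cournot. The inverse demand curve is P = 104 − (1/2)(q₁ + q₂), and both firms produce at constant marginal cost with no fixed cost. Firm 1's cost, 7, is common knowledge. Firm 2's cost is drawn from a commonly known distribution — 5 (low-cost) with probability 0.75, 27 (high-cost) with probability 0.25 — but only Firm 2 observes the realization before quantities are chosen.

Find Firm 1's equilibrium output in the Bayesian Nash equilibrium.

67

Firm 2 with cost c maximizes (104 − (1/2)(q₁+q₂) − c)·q₂, giving q₂(c) = (104 − c − (1/2)q₁).
E[c₂] = 0.75·5 + 0.25·27 = 10.5
Firm 1's FOC against E[q₂] yields q₁ = (104 − 2·7 + E[c₂])/(3/2) = (104 − 14 + 10.5)/(3/2) = 67.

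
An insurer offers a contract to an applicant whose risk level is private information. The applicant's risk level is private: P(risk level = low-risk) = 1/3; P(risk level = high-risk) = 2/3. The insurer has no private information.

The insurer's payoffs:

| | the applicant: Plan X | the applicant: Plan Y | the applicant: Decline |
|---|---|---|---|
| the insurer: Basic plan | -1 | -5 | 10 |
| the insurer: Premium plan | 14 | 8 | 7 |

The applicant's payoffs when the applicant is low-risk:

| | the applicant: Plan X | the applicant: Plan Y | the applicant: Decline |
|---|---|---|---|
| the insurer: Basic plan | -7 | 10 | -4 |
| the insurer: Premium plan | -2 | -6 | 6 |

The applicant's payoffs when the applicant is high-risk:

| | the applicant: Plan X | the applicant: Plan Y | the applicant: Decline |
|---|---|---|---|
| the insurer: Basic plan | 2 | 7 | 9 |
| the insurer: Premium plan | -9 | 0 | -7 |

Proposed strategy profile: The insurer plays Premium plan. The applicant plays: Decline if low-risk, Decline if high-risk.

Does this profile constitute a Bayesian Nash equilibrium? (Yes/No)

The insurer plays Premium plan: E[Premium plan] = 1/3·(7) + 2/3·(7) = 7; E[Basic plan] = 10. Not best-responding. ✗
The applicant (risk level low-risk), facing Premium plan: Plan X gives -2, Plan Y gives -6, Decline gives 6. Proposed Decline is best. ✓
The applicant (risk level high-risk), facing Premium plan: Plan X gives -9, Plan Y gives 0, Decline gives -7. Proposed Decline is not best — profitable deviation exists. ✗

No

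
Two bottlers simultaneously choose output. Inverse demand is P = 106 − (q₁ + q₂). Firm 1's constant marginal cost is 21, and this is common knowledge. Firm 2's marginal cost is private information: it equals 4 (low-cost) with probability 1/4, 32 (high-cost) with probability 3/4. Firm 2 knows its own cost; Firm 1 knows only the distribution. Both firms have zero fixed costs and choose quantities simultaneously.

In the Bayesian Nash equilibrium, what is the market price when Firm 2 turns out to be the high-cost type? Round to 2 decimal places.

54.17

Type-c best response for Firm 2: q₂(c) = (106 − c)/2 − q₁/2.
Firm 1 maximizes expected profit; its first-order condition is 106 − 2q₁ − E[q₂] − 21 = 0.
Substituting E[q₂] and solving: E[c₂] = 25, so q₁ = (106 − 2·21 + 25)/3 = 29.6667.
q₂(high-cost) = 22.1667, so P = 106 − (29.6667 + 22.1667) = 54.1667.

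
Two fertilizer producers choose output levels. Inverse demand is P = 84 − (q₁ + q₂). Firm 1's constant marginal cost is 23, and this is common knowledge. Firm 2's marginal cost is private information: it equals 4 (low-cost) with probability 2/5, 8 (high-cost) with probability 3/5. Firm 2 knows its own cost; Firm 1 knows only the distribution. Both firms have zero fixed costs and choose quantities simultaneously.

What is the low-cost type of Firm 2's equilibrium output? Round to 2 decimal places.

32.60

Type-c best response for Firm 2: q₂(c) = (84 − c)/2 − q₁/2.
Firm 1 maximizes expected profit; its first-order condition is 84 − 2q₁ − E[q₂] − 23 = 0.
Substituting E[q₂] and solving: E[c₂] = 6.4, so q₁ = (84 − 2·23 + 6.4)/3 = 14.8.
q₂(low-cost) = (84 − 4 − 14.8)/2 = 32.6.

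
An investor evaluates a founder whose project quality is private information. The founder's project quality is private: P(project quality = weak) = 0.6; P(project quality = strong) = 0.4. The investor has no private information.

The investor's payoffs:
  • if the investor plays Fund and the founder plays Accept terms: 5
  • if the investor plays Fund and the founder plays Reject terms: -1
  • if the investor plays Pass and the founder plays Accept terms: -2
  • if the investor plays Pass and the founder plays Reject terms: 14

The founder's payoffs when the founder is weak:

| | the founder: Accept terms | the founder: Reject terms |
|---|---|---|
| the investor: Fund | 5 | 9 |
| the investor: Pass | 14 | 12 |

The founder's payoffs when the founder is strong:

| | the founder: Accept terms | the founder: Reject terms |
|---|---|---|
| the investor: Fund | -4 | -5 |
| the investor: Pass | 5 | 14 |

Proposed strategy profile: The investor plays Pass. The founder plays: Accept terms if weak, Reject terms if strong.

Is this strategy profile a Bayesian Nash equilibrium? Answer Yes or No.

A profile is a BNE iff every type of every player is best-responding given beliefs about the other side.
The investor plays Pass: E[Pass] = 0.6·(-2) + 0.4·(14) = 4.4; E[Fund] = 2.6. Best-responding. ✓
The founder (project quality weak), facing Pass: Accept terms gives 14, Reject terms gives 12. Proposed Accept terms is best. ✓
The founder (project quality strong), facing Pass: Accept terms gives 5, Reject terms gives 14. Proposed Reject terms is best. ✓

Yes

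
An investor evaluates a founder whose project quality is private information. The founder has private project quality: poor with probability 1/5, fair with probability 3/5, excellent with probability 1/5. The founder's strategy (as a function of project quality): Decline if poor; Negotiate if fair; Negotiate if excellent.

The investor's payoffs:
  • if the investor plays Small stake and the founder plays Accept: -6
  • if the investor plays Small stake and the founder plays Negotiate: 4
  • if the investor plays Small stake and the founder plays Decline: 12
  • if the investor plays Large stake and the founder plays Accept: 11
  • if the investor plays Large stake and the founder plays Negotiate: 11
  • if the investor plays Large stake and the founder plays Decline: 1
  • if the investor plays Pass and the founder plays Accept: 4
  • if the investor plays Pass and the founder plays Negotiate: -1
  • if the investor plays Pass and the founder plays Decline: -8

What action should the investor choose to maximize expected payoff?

E[Small stake] = 1/5·(12) + 3/5·(4) + 1/5·(4) = 28/5
E[Large stake] = 1/5·(1) + 3/5·(11) + 1/5·(11) = 9
E[Pass] = 1/5·(-8) + 3/5·(-1) + 1/5·(-1) = -12/5
Best response: Large stake (9 is the largest).

Large stake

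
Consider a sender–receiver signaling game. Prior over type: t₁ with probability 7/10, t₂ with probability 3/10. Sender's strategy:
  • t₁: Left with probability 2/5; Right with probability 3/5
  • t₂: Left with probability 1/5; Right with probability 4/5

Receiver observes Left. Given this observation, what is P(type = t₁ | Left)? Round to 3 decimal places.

P(Left) = (7/10)·(2/5) + (3/10)·(1/5) = 17/50
P(t₁ | Left) = ((7/10)·(2/5)) / (17/50) = (7/25) / (17/50) = 14/17

0.824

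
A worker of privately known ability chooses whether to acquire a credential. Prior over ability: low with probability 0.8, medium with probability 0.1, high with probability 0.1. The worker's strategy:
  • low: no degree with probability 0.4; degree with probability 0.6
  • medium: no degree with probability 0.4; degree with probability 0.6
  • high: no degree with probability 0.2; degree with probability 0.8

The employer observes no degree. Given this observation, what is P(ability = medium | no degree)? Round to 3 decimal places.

P(no degree) = 0.8·0.4 + 0.1·0.4 + 0.1·0.2 = 0.38
P(medium | no degree) = (0.1·0.4) / 0.38 = 0.04 / 0.38 = 0.105263

0.105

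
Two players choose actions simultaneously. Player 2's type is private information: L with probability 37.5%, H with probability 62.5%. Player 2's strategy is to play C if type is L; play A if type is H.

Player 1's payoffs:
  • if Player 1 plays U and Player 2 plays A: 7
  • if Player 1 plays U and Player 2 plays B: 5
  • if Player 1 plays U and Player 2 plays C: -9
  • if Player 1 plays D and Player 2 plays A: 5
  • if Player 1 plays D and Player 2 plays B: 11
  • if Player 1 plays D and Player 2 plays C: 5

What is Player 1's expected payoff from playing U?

E[U] = 0.375·(-9) + 0.625·7 = (-3.375) + 4.375 = 1

1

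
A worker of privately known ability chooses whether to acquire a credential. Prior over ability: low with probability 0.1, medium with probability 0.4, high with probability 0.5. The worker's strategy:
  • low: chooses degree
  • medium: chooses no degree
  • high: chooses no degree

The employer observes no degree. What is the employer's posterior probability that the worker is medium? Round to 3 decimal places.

0.444

P(no degree) = 0.1·0 + 0.4·1 + 0.5·1 = 0.9
P(medium | no degree) = (0.4·1) / 0.9 = 0.4 / 0.9 = 0.444444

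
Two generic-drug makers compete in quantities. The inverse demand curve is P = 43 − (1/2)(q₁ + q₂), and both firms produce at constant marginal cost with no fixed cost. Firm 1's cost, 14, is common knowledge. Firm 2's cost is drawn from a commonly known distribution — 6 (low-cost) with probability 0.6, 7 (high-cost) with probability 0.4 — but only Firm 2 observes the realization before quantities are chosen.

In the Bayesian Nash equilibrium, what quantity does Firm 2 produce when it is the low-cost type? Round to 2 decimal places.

Type-c best response for Firm 2: q₂(c) = (43 − c) − q₁/2.
Firm 1 maximizes expected profit; its first-order condition is 43 − q₁ − (1/2)E[q₂] − 14 = 0.
Substituting E[q₂] and solving: E[c₂] = 6.4, so q₁ = (43 − 2·14 + 6.4)/(3/2) = 14.2667.
q₂(low-cost) = (43 − 6 − (1/2)·14.2667) = 29.8667.

29.87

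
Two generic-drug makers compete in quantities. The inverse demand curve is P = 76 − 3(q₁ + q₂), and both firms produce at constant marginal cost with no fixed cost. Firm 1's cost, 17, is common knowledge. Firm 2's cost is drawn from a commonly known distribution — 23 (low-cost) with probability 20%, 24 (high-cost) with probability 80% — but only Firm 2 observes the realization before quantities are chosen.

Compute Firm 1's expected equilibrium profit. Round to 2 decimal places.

160.36

Type-c best response for Firm 2: q₂(c) = (76 − c)/6 − q₁/2.
Firm 1 maximizes expected profit; its first-order condition is 76 − 6q₁ − 3E[q₂] − 17 = 0.
Substituting E[q₂] and solving: E[c₂] = 23.8, so q₁ = (76 − 2·17 + 23.8)/9 = 7.31111.
E[P] = 76 − 3·(q₁ + E[q₂]) = 38.9333; Firm 1's expected profit = (E[P] − 17)·q₁ = (38.9333 − 17)·7.31111 = 160.357.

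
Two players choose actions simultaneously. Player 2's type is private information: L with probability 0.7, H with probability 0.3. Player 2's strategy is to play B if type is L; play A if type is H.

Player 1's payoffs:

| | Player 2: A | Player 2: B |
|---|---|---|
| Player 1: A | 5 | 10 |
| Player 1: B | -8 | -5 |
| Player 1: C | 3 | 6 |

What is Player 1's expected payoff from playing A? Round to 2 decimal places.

8.50

E[A] = 0.7·10 + 0.3·5 = 7 + 1.5 = 8.5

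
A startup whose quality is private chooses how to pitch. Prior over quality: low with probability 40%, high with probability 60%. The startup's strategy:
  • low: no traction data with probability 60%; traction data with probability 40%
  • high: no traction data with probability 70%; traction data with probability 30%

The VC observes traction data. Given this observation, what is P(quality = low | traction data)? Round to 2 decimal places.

0.47

P(traction data) = 0.4·0.4 + 0.6·0.3 = 0.34
P(low | traction data) = (0.4·0.4) / 0.34 = 0.16 / 0.34 = 0.470588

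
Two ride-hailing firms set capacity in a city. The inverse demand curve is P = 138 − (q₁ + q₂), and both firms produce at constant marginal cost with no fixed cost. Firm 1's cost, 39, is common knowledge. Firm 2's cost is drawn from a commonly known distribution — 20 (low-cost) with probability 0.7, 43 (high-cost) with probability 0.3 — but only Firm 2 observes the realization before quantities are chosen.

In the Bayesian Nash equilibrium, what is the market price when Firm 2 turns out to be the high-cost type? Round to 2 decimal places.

Type-c best response for Firm 2: q₂(c) = (138 − c)/2 − q₁/2.
Firm 1 maximizes expected profit; its first-order condition is 138 − 2q₁ − E[q₂] − 39 = 0.
Substituting E[q₂] and solving: E[c₂] = 26.9, so q₁ = (138 − 2·39 + 26.9)/3 = 28.9667.
q₂(high-cost) = 33.0167, so P = 138 − (28.9667 + 33.0167) = 76.0167.

76.02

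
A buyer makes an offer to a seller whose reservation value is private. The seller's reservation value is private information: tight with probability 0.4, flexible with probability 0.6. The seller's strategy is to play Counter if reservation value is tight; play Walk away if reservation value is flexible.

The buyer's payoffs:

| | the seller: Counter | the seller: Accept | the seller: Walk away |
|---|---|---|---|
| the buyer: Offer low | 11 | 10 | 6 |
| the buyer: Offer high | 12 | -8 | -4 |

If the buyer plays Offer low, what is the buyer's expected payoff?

8

E[Offer low] = 0.4·11 + 0.6·6 = 4.4 + 3.6 = 8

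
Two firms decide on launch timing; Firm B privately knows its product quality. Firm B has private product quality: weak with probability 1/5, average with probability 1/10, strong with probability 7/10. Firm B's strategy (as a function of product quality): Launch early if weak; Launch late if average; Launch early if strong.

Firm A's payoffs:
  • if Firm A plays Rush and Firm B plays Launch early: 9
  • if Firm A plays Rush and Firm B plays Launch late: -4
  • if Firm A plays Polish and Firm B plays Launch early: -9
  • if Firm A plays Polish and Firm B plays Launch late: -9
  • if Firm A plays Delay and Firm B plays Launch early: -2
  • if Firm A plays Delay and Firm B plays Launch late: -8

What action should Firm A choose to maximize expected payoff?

Rush

E[Rush] = 1/5·(9) + 1/10·(-4) + 7/10·(9) = 77/10
E[Polish] = 1/5·(-9) + 1/10·(-9) + 7/10·(-9) = -9
E[Delay] = 1/5·(-2) + 1/10·(-8) + 7/10·(-2) = -13/5
Best response: Rush (77/10 is the largest).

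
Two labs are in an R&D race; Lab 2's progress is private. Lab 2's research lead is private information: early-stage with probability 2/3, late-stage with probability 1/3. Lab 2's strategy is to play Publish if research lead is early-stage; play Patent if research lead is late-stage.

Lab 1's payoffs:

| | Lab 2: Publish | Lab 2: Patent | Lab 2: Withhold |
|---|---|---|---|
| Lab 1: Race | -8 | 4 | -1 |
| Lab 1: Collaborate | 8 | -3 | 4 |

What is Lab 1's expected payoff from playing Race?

Take the expectation over Lab 2's research lead, weighting each type's action by its prior probability.
E[Race] = 2/3·(-8) + 1/3·4 = (-16/3) + 4/3 = -4

-4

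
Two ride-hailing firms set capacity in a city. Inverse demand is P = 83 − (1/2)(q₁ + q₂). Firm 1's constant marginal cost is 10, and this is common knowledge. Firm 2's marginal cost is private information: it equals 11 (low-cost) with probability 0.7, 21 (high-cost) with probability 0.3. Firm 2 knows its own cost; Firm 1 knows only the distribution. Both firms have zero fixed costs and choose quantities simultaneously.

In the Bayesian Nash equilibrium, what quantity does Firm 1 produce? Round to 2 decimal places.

Type-c best response for Firm 2: q₂(c) = (83 − c) − q₁/2.
Firm 1 maximizes expected profit; its first-order condition is 83 − q₁ − (1/2)E[q₂] − 10 = 0.
Substituting E[q₂] and solving: E[c₂] = 14, so q₁ = (83 − 2·10 + 14)/(3/2) = 51.3333.

51.33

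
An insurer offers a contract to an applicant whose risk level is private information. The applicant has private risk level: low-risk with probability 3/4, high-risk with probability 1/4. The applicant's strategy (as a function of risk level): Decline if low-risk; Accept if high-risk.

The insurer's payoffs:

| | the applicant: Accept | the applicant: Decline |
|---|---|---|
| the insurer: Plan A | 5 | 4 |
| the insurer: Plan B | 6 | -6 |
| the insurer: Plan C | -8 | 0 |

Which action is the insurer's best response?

E[Plan A] = 3/4·(4) + 1/4·(5) = 17/4
E[Plan B] = 3/4·(-6) + 1/4·(6) = -3
E[Plan C] = 3/4·(0) + 1/4·(-8) = -2
Best response: Plan A (17/4 is the largest).

Plan A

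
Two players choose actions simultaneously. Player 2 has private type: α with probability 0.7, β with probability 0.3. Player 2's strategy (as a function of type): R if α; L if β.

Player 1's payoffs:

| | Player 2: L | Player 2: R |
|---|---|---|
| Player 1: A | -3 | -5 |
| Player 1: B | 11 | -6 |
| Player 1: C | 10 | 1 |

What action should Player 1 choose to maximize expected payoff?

C

Compute Player 1's expected payoff for each action, taking the expectation over Player 2's type.
E[A] = 0.7·(-5) + 0.3·(-3) = -4.4
E[B] = 0.7·(-6) + 0.3·(11) = -0.9
E[C] = 0.7·(1) + 0.3·(10) = 3.7
Best response: C (3.7 is the largest).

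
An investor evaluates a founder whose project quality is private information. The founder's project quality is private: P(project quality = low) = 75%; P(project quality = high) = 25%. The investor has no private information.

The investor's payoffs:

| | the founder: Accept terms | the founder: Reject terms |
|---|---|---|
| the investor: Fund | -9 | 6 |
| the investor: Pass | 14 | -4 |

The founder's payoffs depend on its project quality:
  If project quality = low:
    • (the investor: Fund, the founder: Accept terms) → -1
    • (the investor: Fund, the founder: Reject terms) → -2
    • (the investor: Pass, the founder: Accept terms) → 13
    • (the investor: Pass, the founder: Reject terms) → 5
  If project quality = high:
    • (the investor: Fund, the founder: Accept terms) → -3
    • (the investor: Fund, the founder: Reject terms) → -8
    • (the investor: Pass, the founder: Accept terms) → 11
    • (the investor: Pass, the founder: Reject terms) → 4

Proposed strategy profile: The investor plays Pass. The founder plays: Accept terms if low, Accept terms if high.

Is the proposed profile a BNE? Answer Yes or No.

Yes

A profile is a BNE iff every type of every player is best-responding given beliefs about the other side.
The investor plays Pass: E[Pass] = 0.75·(14) + 0.25·(14) = 14; E[Fund] = -9. Best-responding. ✓
The founder (project quality low), facing Pass: Accept terms gives 13, Reject terms gives 5. Proposed Accept terms is best. ✓
The founder (project quality high), facing Pass: Accept terms gives 11, Reject terms gives 4. Proposed Accept terms is best. ✓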